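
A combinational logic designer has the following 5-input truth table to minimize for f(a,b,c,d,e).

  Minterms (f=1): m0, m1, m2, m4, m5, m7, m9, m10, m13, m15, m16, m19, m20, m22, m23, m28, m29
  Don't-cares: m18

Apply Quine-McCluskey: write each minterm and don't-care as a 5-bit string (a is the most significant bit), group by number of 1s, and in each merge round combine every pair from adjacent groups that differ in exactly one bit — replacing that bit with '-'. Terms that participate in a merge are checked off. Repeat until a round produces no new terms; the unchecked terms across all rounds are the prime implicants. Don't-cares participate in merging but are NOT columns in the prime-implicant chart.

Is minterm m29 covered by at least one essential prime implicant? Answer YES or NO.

NO

[col 0] 00000*, 00001*, 00010*, 00100*, 00101*, 00111*, 01001*, 01010*, 01101*, 01111*, 10000*, 10010*, 10011*, 10100*, 10110*, 10111*, 11100*, 11101*
[col 1] -0000*, -0010*, -0100*, -0111, -1101, 0-001*, 0-010, 0-101*, 0-111*, 00-00*, 00-01*, 000-0*, 0000-*, 001-1*, 0010-*, 01-01*, 011-1*, 1-100, 10-00*, 10-10*, 10-11*, 100-0*, 1001-*, 101-0*, 1011-*, 1110-
[col 2] -0-00, -00-0, 0--01, 0-1-1, 00-0-, 10--0, 10-1-
Prime implicants: -0-00, -00-0, -0111, -1101, 0--01, 0-010, 0-1-1, 00-0-, 1-100, 10--0, 10-1-, 1110-
PI chart (minterm → PIs covering it):
  0 | -0-00,-00-0,00-0-
  1 | 0--01,00-0-
  2 | -00-0,0-010
  4 | -0-00,00-0-
  5 | 0--01,0-1-1,00-0-
  7 | -0111,0-1-1
  9 | 0--01  (sole → essential)
  10 | 0-010  (sole → essential)
  13 | -1101,0--01,0-1-1
  15 | 0-1-1  (sole → essential)
  16 | -0-00,-00-0,10--0
  19 | 10-1-  (sole → essential)
  20 | -0-00,1-100,10--0
  22 | 10--0,10-1-
  23 | -0111,10-1-
  28 | 1-100,1110-
  29 | -1101,1110-
Essential prime implicants: 0--01, 0-010, 0-1-1, 10-1-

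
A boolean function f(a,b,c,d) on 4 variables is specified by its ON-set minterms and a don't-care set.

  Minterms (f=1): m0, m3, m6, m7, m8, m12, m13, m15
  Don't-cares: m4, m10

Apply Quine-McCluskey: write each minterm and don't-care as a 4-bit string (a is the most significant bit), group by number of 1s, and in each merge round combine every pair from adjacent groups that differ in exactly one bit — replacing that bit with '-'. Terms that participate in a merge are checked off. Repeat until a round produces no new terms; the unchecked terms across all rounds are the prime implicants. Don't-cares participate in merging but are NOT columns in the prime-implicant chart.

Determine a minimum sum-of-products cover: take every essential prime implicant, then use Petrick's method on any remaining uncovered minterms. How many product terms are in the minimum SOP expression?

4

Round 0: 0000✓ 0011✓ 0100✓ 0110✓ 0111✓ 1000✓ 1010✓ 1100✓ 1101✓ 1111✓
Round 1: -000✓ -100✓ -111 0-00✓ 0-11 01-0 011- 1-00✓ 10-0 11-1 110-
Round 2: --00
PIs = {--00, -111, 0-11, 01-0, 011-, 10-0, 11-1, 110-}
Coverage chart:
  m0: --00 ←essential
  m3: 0-11 ←essential
  m6: 01-0,011-
  m7: -111,0-11,011-
  m8: --00,10-0
  m12: --00,110-
  m13: 11-1,110-
  m15: -111,11-1
Essential: --00, 0-11
Petrick residual → 01-0, 11-1
Min cover (4 terms): c'd' + a'cd + a'bd' + abd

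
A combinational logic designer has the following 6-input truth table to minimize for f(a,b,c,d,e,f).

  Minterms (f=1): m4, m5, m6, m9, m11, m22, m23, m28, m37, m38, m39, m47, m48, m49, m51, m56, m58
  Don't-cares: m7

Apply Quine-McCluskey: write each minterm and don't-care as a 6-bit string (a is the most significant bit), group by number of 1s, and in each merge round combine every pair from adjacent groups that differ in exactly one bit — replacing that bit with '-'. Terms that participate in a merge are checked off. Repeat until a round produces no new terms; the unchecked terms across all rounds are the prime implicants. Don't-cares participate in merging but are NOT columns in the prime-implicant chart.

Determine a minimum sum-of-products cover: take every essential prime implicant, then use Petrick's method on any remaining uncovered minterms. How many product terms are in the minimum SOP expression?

[col 0] 000100*, 000101*, 000110*, 000111*, 001001*, 001011*, 010110*, 010111*, 011100, 100101*, 100110*, 100111*, 101111*, 110000*, 110001*, 110011*, 111000*, 111010*
[col 1] -00101*, -00110*, -00111*, 0-0110*, 0-0111*, 0001-0*, 0001-1*, 00010-*, 00011-*, 0010-1, 01011-*, 10-111, 1001-1*, 10011-*, 11-000, 1100-1, 11000-, 1110-0
[col 2] -001-1, -0011-, 0-011-, 0001--
Prime implicants: -001-1, -0011-, 0-011-, 0001--, 0010-1, 011100, 10-111, 11-000, 1100-1, 11000-, 1110-0
PI chart (minterm → PIs covering it):
  4 | 0001--  (sole → essential)
  5 | -001-1,0001--
  6 | -0011-,0-011-,0001--
  9 | 0010-1  (sole → essential)
  11 | 0010-1  (sole → essential)
  22 | 0-011-  (sole → essential)
  23 | 0-011-  (sole → essential)
  28 | 011100  (sole → essential)
  37 | -001-1  (sole → essential)
  38 | -0011-  (sole → essential)
  39 | -001-1,-0011-,10-111
  47 | 10-111  (sole → essential)
  48 | 11-000,11000-
  49 | 1100-1,11000-
  51 | 1100-1  (sole → essential)
  56 | 11-000,1110-0
  58 | 1110-0  (sole → essential)
Essential prime implicants: -001-1, -0011-, 0-011-, 0001--, 0010-1, 011100, 10-111, 1100-1, 1110-0
Petrick residual → 11-000
Minimum SOP uses 10 PIs: b'c'df + b'c'de + a'c'de + a'b'c'd + a'b'cd'f + a'bcde'f' + ab'def + abd'e'f' + abc'd'f + abcd'f'

10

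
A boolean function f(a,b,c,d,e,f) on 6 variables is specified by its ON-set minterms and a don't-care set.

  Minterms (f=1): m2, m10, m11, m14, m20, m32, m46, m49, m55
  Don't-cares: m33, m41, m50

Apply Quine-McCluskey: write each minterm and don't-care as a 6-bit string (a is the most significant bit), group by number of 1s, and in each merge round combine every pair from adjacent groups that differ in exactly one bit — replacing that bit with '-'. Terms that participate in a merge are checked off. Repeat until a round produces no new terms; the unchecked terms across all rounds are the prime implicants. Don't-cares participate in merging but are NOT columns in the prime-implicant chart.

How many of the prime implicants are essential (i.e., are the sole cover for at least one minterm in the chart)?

7

Round 0: 000010✓ 001010✓ 001011✓ 001110✓ 010100 100000✓ 100001✓ 101001✓ 101110✓ 110001✓ 110010 110111
Round 1: -01110 00-010 001-10 00101- 1-0001 10-001 10000-
PIs = {-01110, 00-010, 001-10, 00101-, 010100, 1-0001, 10-001, 10000-, 110010, 110111}
Coverage chart:
  m2: 00-010 ←essential
  m10: 00-010,001-10,00101-
  m11: 00101- ←essential
  m14: -01110,001-10
  m20: 010100 ←essential
  m32: 10000- ←essential
  m46: -01110 ←essential
  m49: 1-0001 ←essential
  m55: 110111 ←essential
Essential: -01110, 00-010, 00101-, 010100, 1-0001, 10000-, 110111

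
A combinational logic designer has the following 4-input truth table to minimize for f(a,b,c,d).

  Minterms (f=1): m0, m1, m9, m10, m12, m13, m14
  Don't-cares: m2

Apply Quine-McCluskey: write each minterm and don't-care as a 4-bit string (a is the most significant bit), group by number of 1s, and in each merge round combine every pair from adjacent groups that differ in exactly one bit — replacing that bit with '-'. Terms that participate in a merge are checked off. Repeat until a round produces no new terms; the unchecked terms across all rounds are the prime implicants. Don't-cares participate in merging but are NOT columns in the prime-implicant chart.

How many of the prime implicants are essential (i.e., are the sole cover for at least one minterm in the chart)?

[col 0] 0000*, 0001*, 0010*, 1001*, 1010*, 1100*, 1101*, 1110*
[col 1] -001, -010, 00-0, 000-, 1-01, 1-10, 11-0, 110-
Prime implicants: -001, -010, 00-0, 000-, 1-01, 1-10, 11-0, 110-
PI chart (minterm → PIs covering it):
  0 | 00-0,000-
  1 | -001,000-
  9 | -001,1-01
  10 | -010,1-10
  12 | 11-0,110-
  13 | 1-01,110-
  14 | 1-10,11-0
(no essential prime implicants)

0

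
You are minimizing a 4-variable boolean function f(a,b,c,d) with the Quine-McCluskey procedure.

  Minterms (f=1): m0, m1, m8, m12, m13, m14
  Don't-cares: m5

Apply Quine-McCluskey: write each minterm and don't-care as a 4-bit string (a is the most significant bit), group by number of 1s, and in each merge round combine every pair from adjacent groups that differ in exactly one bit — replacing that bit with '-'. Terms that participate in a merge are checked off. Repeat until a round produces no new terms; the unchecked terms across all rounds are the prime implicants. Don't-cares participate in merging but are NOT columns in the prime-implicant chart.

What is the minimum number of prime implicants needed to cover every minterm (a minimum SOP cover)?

4

size-2^0 implicants → 0000(✓)  0001(✓)  0101(✓)  1000(✓)  1100(✓)  1101(✓)  1110(✓)
size-2^1 implicants → -000  -101  0-01  000-  1-00  11-0  110-
Unchecked terms (primes): -000, -101, 0-01, 000-, 1-00, 11-0, 110-
Minterm coverage:
  m0 ⊆ -000,000-
  m1 ⊆ 0-01,000-
  m8 ⊆ -000,1-00
  m12 ⊆ 1-00,11-0,110-
  m13 ⊆ -101,110-
  m14 ⊆ 11-0 [E]
E = {11-0}
Petrick residual → -000, -101, 0-01
Cover = b'c'd' + bc'd + a'c'd + abd'  |cover|=4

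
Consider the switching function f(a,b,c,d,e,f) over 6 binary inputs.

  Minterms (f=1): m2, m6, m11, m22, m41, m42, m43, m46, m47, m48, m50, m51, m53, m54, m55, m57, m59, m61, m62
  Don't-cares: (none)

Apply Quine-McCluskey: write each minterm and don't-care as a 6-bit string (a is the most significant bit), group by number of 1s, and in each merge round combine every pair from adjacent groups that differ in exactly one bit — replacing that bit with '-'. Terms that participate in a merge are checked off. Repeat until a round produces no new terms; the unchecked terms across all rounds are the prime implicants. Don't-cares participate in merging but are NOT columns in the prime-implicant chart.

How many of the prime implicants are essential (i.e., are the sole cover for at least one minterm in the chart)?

[col 0] 000010*, 000110*, 001011*, 010110*, 101001*, 101010*, 101011*, 101110*, 101111*, 110000*, 110010*, 110011*, 110101*, 110110*, 110111*, 111001*, 111011*, 111101*, 111110*
[col 1] -01011, -10110, 0-0110, 000-10, 1-1001*, 1-1011*, 1-1110, 101-10*, 101-11*, 1010-1*, 10101-*, 10111-*, 11-011, 11-101, 11-110, 110-10*, 110-11*, 1100-0, 11001-*, 1101-1, 11011-*, 111-01, 1110-1*
[col 2] 1-10-1, 101-1-, 110-1-
Prime implicants: -01011, -10110, 0-0110, 000-10, 1-10-1, 1-1110, 101-1-, 11-011, 11-101, 11-110, 110-1-, 1100-0, 1101-1, 111-01
PI chart (minterm → PIs covering it):
  2 | 000-10  (sole → essential)
  6 | 0-0110,000-10
  11 | -01011  (sole → essential)
  22 | -10110,0-0110
  41 | 1-10-1  (sole → essential)
  42 | 101-1-  (sole → essential)
  43 | -01011,1-10-1,101-1-
  46 | 1-1110,101-1-
  47 | 101-1-  (sole → essential)
  48 | 1100-0  (sole → essential)
  50 | 110-1-,1100-0
  51 | 11-011,110-1-
  53 | 11-101,1101-1
  54 | -10110,11-110,110-1-
  55 | 110-1-,1101-1
  57 | 1-10-1,111-01
  59 | 1-10-1,11-011
  61 | 11-101,111-01
  62 | 1-1110,11-110
Essential prime implicants: -01011, 000-10, 1-10-1, 101-1-, 1100-0

5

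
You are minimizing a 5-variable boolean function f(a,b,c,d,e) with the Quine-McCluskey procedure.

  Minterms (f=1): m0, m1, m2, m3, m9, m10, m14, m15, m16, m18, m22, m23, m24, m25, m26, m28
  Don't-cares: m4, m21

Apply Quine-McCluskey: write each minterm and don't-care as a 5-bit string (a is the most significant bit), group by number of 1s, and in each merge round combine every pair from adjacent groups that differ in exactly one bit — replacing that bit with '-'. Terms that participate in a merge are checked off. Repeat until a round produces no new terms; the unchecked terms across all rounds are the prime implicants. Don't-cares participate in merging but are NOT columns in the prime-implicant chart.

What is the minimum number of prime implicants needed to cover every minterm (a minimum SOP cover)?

size-2^0 implicants → 00000(✓)  00001(✓)  00010(✓)  00011(✓)  00100(✓)  01001(✓)  01010(✓)  01110(✓)  01111(✓)  10000(✓)  10010(✓)  10101(✓)  10110(✓)  10111(✓)  11000(✓)  11001(✓)  11010(✓)  11100(✓)
size-2^1 implicants → -0000(✓)  -0010(✓)  -1001  -1010(✓)  0-001  0-010(✓)  00-00  000-0(✓)  000-1(✓)  0000-(✓)  0001-(✓)  01-10  0111-  1-000(✓)  1-010(✓)  10-10  100-0(✓)  101-1  1011-  11-00  110-0(✓)  1100-
size-2^2 implicants → --010  -00-0  000--  1-0-0
Unchecked terms (primes): --010, -00-0, -1001, 0-001, 00-00, 000--, 01-10, 0111-, 1-0-0, 10-10, 101-1, 1011-, 11-00, 1100-
Minterm coverage:
  m0 ⊆ -00-0,00-00,000--
  m1 ⊆ 0-001,000--
  m2 ⊆ --010,-00-0,000--
  m3 ⊆ 000-- [E]
  m9 ⊆ -1001,0-001
  m10 ⊆ --010,01-10
  m14 ⊆ 01-10,0111-
  m15 ⊆ 0111- [E]
  m16 ⊆ -00-0,1-0-0
  m18 ⊆ --010,-00-0,1-0-0,10-10
  m22 ⊆ 10-10,1011-
  m23 ⊆ 101-1,1011-
  m24 ⊆ 1-0-0,11-00,1100-
  m25 ⊆ -1001,1100-
  m26 ⊆ --010,1-0-0
  m28 ⊆ 11-00 [E]
E = {000--, 0111-, 11-00}
Petrick residual → --010, -00-0, -1001, 1011-
Cover = c'de' + b'c'e' + bc'd'e + a'b'c' + a'bcd + ab'cd + abd'e'  |cover|=7

7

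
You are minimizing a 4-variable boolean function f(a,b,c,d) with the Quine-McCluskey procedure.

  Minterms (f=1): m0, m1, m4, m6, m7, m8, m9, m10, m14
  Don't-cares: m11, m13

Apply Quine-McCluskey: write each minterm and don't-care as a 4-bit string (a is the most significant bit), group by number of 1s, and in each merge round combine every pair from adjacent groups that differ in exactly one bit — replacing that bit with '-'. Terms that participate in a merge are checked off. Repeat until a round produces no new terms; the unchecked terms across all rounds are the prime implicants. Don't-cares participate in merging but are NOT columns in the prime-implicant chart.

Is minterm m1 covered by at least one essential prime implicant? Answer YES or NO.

YES

size-2^0 implicants → 0000(✓)  0001(✓)  0100(✓)  0110(✓)  0111(✓)  1000(✓)  1001(✓)  1010(✓)  1011(✓)  1101(✓)  1110(✓)
size-2^1 implicants → -000(✓)  -001(✓)  -110  0-00  000-(✓)  01-0  011-  1-01  1-10  10-0(✓)  10-1(✓)  100-(✓)  101-(✓)
size-2^2 implicants → -00-  10--
Unchecked terms (primes): -00-, -110, 0-00, 01-0, 011-, 1-01, 1-10, 10--
Minterm coverage:
  m0 ⊆ -00-,0-00
  m1 ⊆ -00- [E]
  m4 ⊆ 0-00,01-0
  m6 ⊆ -110,01-0,011-
  m7 ⊆ 011- [E]
  m8 ⊆ -00-,10--
  m9 ⊆ -00-,1-01,10--
  m10 ⊆ 1-10,10--
  m14 ⊆ -110,1-10
E = {-00-, 011-}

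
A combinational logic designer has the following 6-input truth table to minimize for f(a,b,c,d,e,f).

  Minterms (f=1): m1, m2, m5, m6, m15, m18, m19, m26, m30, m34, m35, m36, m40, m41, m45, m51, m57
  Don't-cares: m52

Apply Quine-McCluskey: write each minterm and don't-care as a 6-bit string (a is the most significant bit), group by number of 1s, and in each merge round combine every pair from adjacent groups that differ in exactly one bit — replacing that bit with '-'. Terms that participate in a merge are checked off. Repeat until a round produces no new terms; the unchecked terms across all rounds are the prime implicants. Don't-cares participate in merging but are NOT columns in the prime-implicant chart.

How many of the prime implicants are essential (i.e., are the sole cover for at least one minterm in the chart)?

8

size-2^0 implicants → 000001(✓)  000010(✓)  000101(✓)  000110(✓)  001111  010010(✓)  010011(✓)  011010(✓)  011110(✓)  100010(✓)  100011(✓)  100100(✓)  101000(✓)  101001(✓)  101101(✓)  110011(✓)  110100(✓)  111001(✓)
size-2^1 implicants → -00010  -10011  0-0010  000-01  000-10  01-010  01001-  011-10  1-0011  1-0100  1-1001  10001-  101-01  10100-
Unchecked terms (primes): -00010, -10011, 0-0010, 000-01, 000-10, 001111, 01-010, 01001-, 011-10, 1-0011, 1-0100, 1-1001, 10001-, 101-01, 10100-
Minterm coverage:
  m1 ⊆ 000-01 [E]
  m2 ⊆ -00010,0-0010,000-10
  m5 ⊆ 000-01 [E]
  m6 ⊆ 000-10 [E]
  m15 ⊆ 001111 [E]
  m18 ⊆ 0-0010,01-010,01001-
  m19 ⊆ -10011,01001-
  m26 ⊆ 01-010,011-10
  m30 ⊆ 011-10 [E]
  m34 ⊆ -00010,10001-
  m35 ⊆ 1-0011,10001-
  m36 ⊆ 1-0100 [E]
  m40 ⊆ 10100- [E]
  m41 ⊆ 1-1001,101-01,10100-
  m45 ⊆ 101-01 [E]
  m51 ⊆ -10011,1-0011
  m57 ⊆ 1-1001 [E]
E = {000-01, 000-10, 001111, 011-10, 1-0100, 1-1001, 101-01, 10100-}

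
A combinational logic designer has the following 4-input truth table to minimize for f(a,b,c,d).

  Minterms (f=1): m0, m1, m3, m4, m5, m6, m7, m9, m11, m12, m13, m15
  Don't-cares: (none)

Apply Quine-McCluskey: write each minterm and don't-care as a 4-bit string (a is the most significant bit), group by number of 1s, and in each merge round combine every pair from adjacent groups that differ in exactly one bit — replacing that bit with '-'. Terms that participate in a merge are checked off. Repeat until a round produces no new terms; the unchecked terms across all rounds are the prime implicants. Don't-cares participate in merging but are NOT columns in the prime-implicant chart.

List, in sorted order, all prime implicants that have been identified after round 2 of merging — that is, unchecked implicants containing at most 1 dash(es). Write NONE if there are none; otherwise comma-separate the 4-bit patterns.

Round 0: 0000✓ 0001✓ 0011✓ 0100✓ 0101✓ 0110✓ 0111✓ 1001✓ 1011✓ 1100✓ 1101✓ 1111✓
Round 1: -001✓ -011✓ -100✓ -101✓ -111✓ 0-00✓ 0-01✓ 0-11✓ 00-1✓ 000-✓ 01-0✓ 01-1✓ 010-✓ 011-✓ 1-01✓ 1-11✓ 10-1✓ 11-1✓ 110-✓
Round 2: --01✓ --11✓ -0-1✓ -1-1✓ -10- 0--1✓ 0-0- 01-- 1--1✓
Round 3: ---1
PIs = {---1, -10-, 0-0-, 01--}

NONE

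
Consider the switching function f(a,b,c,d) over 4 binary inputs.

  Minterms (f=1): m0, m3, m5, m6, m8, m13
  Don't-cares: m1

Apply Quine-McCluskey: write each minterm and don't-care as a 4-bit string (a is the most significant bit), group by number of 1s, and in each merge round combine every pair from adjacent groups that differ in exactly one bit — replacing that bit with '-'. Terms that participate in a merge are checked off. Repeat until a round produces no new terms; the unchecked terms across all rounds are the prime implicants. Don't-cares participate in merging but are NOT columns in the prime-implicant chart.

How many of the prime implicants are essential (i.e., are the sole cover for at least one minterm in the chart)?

size-2^0 implicants → 0000(✓)  0001(✓)  0011(✓)  0101(✓)  0110  1000(✓)  1101(✓)
size-2^1 implicants → -000  -101  0-01  00-1  000-
Unchecked terms (primes): -000, -101, 0-01, 00-1, 000-, 0110
Minterm coverage:
  m0 ⊆ -000,000-
  m3 ⊆ 00-1 [E]
  m5 ⊆ -101,0-01
  m6 ⊆ 0110 [E]
  m8 ⊆ -000 [E]
  m13 ⊆ -101 [E]
E = {-000, -101, 00-1, 0110}

4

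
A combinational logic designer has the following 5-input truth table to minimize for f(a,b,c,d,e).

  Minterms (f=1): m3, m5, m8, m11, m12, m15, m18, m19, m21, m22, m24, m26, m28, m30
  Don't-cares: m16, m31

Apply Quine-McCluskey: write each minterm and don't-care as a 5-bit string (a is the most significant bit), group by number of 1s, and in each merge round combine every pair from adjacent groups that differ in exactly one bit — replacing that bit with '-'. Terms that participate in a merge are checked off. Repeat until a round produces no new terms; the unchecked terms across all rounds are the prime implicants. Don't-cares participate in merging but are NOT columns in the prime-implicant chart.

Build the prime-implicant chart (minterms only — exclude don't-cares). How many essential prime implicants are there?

size-2^0 implicants → 00011(✓)  00101(✓)  01000(✓)  01011(✓)  01100(✓)  01111(✓)  10000(✓)  10010(✓)  10011(✓)  10101(✓)  10110(✓)  11000(✓)  11010(✓)  11100(✓)  11110(✓)  11111(✓)
size-2^1 implicants → -0011  -0101  -1000(✓)  -1100(✓)  -1111  0-011  01-00(✓)  01-11  1-000(✓)  1-010(✓)  1-110(✓)  10-10(✓)  100-0(✓)  1001-  11-00(✓)  11-10(✓)  110-0(✓)  111-0(✓)  1111-
size-2^2 implicants → -1-00  1--10  1-0-0  11--0
Unchecked terms (primes): -0011, -0101, -1-00, -1111, 0-011, 01-11, 1--10, 1-0-0, 1001-, 11--0, 1111-
Minterm coverage:
  m3 ⊆ -0011,0-011
  m5 ⊆ -0101 [E]
  m8 ⊆ -1-00 [E]
  m11 ⊆ 0-011,01-11
  m12 ⊆ -1-00 [E]
  m15 ⊆ -1111,01-11
  m18 ⊆ 1--10,1-0-0,1001-
  m19 ⊆ -0011,1001-
  m21 ⊆ -0101 [E]
  m22 ⊆ 1--10 [E]
  m24 ⊆ -1-00,1-0-0,11--0
  m26 ⊆ 1--10,1-0-0,11--0
  m28 ⊆ -1-00,11--0
  m30 ⊆ 1--10,11--0,1111-
E = {-0101, -1-00, 1--10}

3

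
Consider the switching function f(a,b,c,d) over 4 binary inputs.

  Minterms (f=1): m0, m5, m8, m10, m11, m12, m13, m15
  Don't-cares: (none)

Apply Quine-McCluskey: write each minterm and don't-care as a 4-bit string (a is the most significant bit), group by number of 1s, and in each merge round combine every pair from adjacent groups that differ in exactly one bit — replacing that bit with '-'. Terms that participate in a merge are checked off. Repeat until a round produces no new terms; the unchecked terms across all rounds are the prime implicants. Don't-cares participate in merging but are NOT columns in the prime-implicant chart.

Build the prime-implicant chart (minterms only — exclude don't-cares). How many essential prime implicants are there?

2

size-2^0 implicants → 0000(✓)  0101(✓)  1000(✓)  1010(✓)  1011(✓)  1100(✓)  1101(✓)  1111(✓)
size-2^1 implicants → -000  -101  1-00  1-11  10-0  101-  11-1  110-
Unchecked terms (primes): -000, -101, 1-00, 1-11, 10-0, 101-, 11-1, 110-
Minterm coverage:
  m0 ⊆ -000 [E]
  m5 ⊆ -101 [E]
  m8 ⊆ -000,1-00,10-0
  m10 ⊆ 10-0,101-
  m11 ⊆ 1-11,101-
  m12 ⊆ 1-00,110-
  m13 ⊆ -101,11-1,110-
  m15 ⊆ 1-11,11-1
E = {-000, -101}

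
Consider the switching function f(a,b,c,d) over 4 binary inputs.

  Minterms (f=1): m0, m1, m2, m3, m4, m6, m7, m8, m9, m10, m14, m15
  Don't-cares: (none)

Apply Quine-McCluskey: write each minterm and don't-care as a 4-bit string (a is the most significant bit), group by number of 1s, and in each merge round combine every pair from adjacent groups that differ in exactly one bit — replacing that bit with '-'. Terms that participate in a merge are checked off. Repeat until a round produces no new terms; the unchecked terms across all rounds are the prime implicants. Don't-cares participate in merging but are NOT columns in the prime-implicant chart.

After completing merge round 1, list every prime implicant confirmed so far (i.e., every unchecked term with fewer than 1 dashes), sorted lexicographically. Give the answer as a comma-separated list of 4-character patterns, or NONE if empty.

[col 0] 0000*, 0001*, 0010*, 0011*, 0100*, 0110*, 0111*, 1000*, 1001*, 1010*, 1110*, 1111*
[col 1] -000*, -001*, -010*, -110*, -111*, 0-00*, 0-10*, 0-11*, 00-0*, 00-1*, 000-*, 001-*, 01-0*, 011-*, 1-10*, 10-0*, 100-*, 111-*
[col 2] --10, -0-0, -00-, -11-, 0--0, 0-1-, 00--
Prime implicants: --10, -0-0, -00-, -11-, 0--0, 0-1-, 00--

NONE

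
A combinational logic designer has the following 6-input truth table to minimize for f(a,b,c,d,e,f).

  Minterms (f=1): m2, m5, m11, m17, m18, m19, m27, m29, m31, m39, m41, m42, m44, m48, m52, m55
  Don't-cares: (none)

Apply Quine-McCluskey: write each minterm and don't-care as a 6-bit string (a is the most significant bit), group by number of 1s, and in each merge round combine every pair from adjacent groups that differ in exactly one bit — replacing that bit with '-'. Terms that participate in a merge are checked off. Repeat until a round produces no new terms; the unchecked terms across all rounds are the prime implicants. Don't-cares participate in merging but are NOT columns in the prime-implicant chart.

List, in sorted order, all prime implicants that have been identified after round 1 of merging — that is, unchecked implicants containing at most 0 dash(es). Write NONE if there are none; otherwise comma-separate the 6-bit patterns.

size-2^0 implicants → 000010(✓)  000101  001011(✓)  010001(✓)  010010(✓)  010011(✓)  011011(✓)  011101(✓)  011111(✓)  100111(✓)  101001  101010  101100  110000(✓)  110100(✓)  110111(✓)
size-2^1 implicants → 0-0010  0-1011  01-011  0100-1  01001-  011-11  0111-1  1-0111  110-00
Unchecked terms (primes): 0-0010, 0-1011, 000101, 01-011, 0100-1, 01001-, 011-11, 0111-1, 1-0111, 101001, 101010, 101100, 110-00

000101, 101001, 101010, 101100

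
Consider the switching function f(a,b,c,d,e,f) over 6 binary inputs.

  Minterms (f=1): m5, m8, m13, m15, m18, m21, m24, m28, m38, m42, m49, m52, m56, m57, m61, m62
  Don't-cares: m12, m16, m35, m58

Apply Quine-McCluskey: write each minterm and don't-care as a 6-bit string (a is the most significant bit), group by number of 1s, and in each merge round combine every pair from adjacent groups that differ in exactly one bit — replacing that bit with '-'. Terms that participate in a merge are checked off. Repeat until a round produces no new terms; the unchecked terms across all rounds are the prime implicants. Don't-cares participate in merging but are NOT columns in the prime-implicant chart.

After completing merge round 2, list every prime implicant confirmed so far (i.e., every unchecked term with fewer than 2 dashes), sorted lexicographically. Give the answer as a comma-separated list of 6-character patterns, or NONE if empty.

-11000, 0-0101, 00-101, 0011-1, 00110-, 01-000, 0100-0, 1-1010, 100011, 100110, 11-001, 110100, 111-01, 111-10, 1110-0, 11100-

size-2^0 implicants → 000101(✓)  001000(✓)  001100(✓)  001101(✓)  001111(✓)  010000(✓)  010010(✓)  010101(✓)  011000(✓)  011100(✓)  100011  100110  101010(✓)  110001(✓)  110100  111000(✓)  111001(✓)  111010(✓)  111101(✓)  111110(✓)
size-2^1 implicants → -11000  0-0101  0-1000(✓)  0-1100(✓)  00-101  001-00(✓)  0011-1  00110-  01-000  0100-0  011-00(✓)  1-1010  11-001  111-01  111-10  1110-0  11100-
size-2^2 implicants → 0-1-00
Unchecked terms (primes): -11000, 0-0101, 0-1-00, 00-101, 0011-1, 00110-, 01-000, 0100-0, 1-1010, 100011, 100110, 11-001, 110100, 111-01, 111-10, 1110-0, 11100-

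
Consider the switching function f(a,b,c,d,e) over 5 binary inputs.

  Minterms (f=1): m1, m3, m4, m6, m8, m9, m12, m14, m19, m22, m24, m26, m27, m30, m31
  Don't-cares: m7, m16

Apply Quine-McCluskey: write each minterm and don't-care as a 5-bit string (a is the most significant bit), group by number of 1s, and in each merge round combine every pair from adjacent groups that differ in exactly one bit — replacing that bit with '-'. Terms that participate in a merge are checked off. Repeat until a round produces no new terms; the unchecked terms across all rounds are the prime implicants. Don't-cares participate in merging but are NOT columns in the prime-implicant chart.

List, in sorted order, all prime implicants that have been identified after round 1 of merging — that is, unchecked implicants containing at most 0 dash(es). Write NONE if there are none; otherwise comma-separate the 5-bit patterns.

Round 0: 00001✓ 00011✓ 00100✓ 00110✓ 00111✓ 01000✓ 01001✓ 01100✓ 01110✓ 10000✓ 10011✓ 10110✓ 11000✓ 11010✓ 11011✓ 11110✓ 11111✓
Round 1: -0011 -0110✓ -1000 -1110✓ 0-001 0-100✓ 0-110✓ 00-11 000-1 001-0✓ 0011- 01-00 0100- 011-0✓ 1-000 1-011 1-110✓ 11-10✓ 11-11✓ 110-0 1101-✓ 1111-✓
Round 2: --110 0-1-0 11-1-
PIs = {--110, -0011, -1000, 0-001, 0-1-0, 00-11, 000-1, 0011-, 01-00, 0100-, 1-000, 1-011, 11-1-, 110-0}

NONE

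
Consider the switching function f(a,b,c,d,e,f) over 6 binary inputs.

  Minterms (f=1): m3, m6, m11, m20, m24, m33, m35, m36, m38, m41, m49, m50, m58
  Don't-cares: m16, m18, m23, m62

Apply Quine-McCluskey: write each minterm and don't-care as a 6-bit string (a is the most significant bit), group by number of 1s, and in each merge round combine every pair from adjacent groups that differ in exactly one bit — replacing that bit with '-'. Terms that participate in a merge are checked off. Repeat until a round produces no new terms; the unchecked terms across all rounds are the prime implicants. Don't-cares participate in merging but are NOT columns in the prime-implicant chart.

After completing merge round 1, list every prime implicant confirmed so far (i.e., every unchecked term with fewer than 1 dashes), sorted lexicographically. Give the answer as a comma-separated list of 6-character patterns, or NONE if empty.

010111

size-2^0 implicants → 000011(✓)  000110(✓)  001011(✓)  010000(✓)  010010(✓)  010100(✓)  010111  011000(✓)  100001(✓)  100011(✓)  100100(✓)  100110(✓)  101001(✓)  110001(✓)  110010(✓)  111010(✓)  111110(✓)
size-2^1 implicants → -00011  -00110  -10010  00-011  01-000  010-00  0100-0  1-0001  10-001  1000-1  1001-0  11-010  111-10
Unchecked terms (primes): -00011, -00110, -10010, 00-011, 01-000, 010-00, 0100-0, 010111, 1-0001, 10-001, 1000-1, 1001-0, 11-010, 111-10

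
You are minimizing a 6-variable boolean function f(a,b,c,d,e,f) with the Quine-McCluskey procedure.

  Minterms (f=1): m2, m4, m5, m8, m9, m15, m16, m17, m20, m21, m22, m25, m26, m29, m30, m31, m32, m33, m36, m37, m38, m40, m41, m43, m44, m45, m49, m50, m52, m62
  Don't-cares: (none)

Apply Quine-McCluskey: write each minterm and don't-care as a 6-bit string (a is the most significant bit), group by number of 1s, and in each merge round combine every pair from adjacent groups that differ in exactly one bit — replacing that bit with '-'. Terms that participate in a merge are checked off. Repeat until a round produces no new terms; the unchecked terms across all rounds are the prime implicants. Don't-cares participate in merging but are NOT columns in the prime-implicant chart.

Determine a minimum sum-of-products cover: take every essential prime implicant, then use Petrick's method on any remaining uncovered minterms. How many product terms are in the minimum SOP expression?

[col 0] 000010, 000100*, 000101*, 001000*, 001001*, 001111*, 010000*, 010001*, 010100*, 010101*, 010110*, 011001*, 011010*, 011101*, 011110*, 011111*, 100000*, 100001*, 100100*, 100101*, 100110*, 101000*, 101001*, 101011*, 101100*, 101101*, 110001*, 110010, 110100*, 111110*
[col 1] -00100*, -00101*, -01000*, -01001*, -10001, -10100*, -11110, 0-0100*, 0-0101*, 0-1001, 0-1111, 00010-*, 00100-*, 01-001*, 01-101*, 01-110, 010-00*, 010-01*, 01000-*, 0101-0, 01010-*, 011-01*, 011-10, 0111-1, 01111-, 1-0001, 1-0100*, 10-000*, 10-001*, 10-100*, 10-101*, 100-00*, 100-01*, 10000-*, 1001-0, 10010-*, 101-00*, 101-01*, 1010-1, 10100-*, 10110-*
[col 2] --0100, -0010-, -0100-, 0-010-, 01--01, 010-0-, 10--00*, 10--01*, 10-00-*, 10-10-*, 100-0-*, 101-0-*
[col 3] 10--0-
Prime implicants: --0100, -0010-, -0100-, -10001, -11110, 0-010-, 0-1001, 0-1111, 000010, 01--01, 01-110, 010-0-, 0101-0, 011-10, 0111-1, 01111-, 1-0001, 10--0-, 1001-0, 1010-1, 110010
PI chart (minterm → PIs covering it):
  2 | 000010  (sole → essential)
  4 | --0100,-0010-,0-010-
  5 | -0010-,0-010-
  8 | -0100-  (sole → essential)
  9 | -0100-,0-1001
  15 | 0-1111  (sole → essential)
  16 | 010-0-  (sole → essential)
  17 | -10001,01--01,010-0-
  20 | --0100,0-010-,010-0-,0101-0
  21 | 0-010-,01--01,010-0-
  22 | 01-110,0101-0
  25 | 0-1001,01--01
  26 | 011-10  (sole → essential)
  29 | 01--01,0111-1
  30 | -11110,01-110,011-10,01111-
  31 | 0-1111,0111-1,01111-
  32 | 10--0-  (sole → essential)
  33 | 1-0001,10--0-
  36 | --0100,-0010-,10--0-,1001-0
  37 | -0010-,10--0-
  38 | 1001-0  (sole → essential)
  40 | -0100-,10--0-
  41 | -0100-,10--0-,1010-1
  43 | 1010-1  (sole → essential)
  44 | 10--0-  (sole → essential)
  45 | 10--0-  (sole → essential)
  49 | -10001,1-0001
  50 | 110010  (sole → essential)
  52 | --0100  (sole → essential)
  62 | -11110  (sole → essential)
Essential prime implicants: --0100, -0100-, -11110, 0-1111, 000010, 010-0-, 011-10, 10--0-, 1001-0, 1010-1, 110010
Petrick residual → -0010-, -10001, 01--01, 01-110
Minimum SOP uses 15 PIs: c'de'f' + b'c'de' + b'cd'e' + bc'd'e'f + bcdef' + a'cdef + a'b'c'd'ef' + a'be'f + a'bdef' + a'bc'e' + a'bcef' + ab'e' + ab'c'df' + ab'cd'f + abc'd'ef'

15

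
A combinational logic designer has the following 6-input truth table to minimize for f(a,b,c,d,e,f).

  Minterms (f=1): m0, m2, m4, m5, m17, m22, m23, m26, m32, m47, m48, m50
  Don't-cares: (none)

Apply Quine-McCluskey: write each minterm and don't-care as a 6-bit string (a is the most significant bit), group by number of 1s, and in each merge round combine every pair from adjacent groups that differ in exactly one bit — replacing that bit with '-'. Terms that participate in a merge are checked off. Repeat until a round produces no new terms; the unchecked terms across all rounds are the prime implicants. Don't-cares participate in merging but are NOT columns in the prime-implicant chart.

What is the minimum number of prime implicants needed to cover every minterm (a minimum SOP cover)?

Round 0: 000000✓ 000010✓ 000100✓ 000101✓ 010001 010110✓ 010111✓ 011010 100000✓ 101111 110000✓ 110010✓
Round 1: -00000 000-00 0000-0 00010- 01011- 1-0000 1100-0
PIs = {-00000, 000-00, 0000-0, 00010-, 010001, 01011-, 011010, 1-0000, 101111, 1100-0}
Coverage chart:
  m0: -00000,000-00,0000-0
  m2: 0000-0 ←essential
  m4: 000-00,00010-
  m5: 00010- ←essential
  m17: 010001 ←essential
  m22: 01011- ←essential
  m23: 01011- ←essential
  m26: 011010 ←essential
  m32: -00000,1-0000
  m47: 101111 ←essential
  m48: 1-0000,1100-0
  m50: 1100-0 ←essential
Essential: 0000-0, 00010-, 010001, 01011-, 011010, 101111, 1100-0
Petrick residual → -00000
Min cover (8 terms): b'c'd'e'f' + a'b'c'd'f' + a'b'c'de' + a'bc'd'e'f + a'bc'de + a'bcd'ef' + ab'cdef + abc'd'f'

8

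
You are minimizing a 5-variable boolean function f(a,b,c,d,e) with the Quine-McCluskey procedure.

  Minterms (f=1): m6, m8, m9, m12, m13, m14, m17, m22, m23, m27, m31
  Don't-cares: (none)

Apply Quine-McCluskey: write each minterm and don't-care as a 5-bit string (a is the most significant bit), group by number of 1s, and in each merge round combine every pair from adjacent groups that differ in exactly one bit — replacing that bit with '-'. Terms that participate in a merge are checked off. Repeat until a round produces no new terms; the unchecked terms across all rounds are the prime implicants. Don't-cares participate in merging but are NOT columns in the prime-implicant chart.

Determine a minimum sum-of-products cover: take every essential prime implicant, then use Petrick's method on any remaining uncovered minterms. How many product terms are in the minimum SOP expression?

5

[col 0] 00110*, 01000*, 01001*, 01100*, 01101*, 01110*, 10001, 10110*, 10111*, 11011*, 11111*
[col 1] -0110, 0-110, 01-00*, 01-01*, 0100-*, 011-0, 0110-*, 1-111, 1011-, 11-11
[col 2] 01-0-
Prime implicants: -0110, 0-110, 01-0-, 011-0, 1-111, 10001, 1011-, 11-11
PI chart (minterm → PIs covering it):
  6 | -0110,0-110
  8 | 01-0-  (sole → essential)
  9 | 01-0-  (sole → essential)
  12 | 01-0-,011-0
  13 | 01-0-  (sole → essential)
  14 | 0-110,011-0
  17 | 10001  (sole → essential)
  22 | -0110,1011-
  23 | 1-111,1011-
  27 | 11-11  (sole → essential)
  31 | 1-111,11-11
Essential prime implicants: 01-0-, 10001, 11-11
Petrick residual → 0-110, 1011-
Minimum SOP uses 5 PIs: a'cde' + a'bd' + ab'c'd'e + ab'cd + abde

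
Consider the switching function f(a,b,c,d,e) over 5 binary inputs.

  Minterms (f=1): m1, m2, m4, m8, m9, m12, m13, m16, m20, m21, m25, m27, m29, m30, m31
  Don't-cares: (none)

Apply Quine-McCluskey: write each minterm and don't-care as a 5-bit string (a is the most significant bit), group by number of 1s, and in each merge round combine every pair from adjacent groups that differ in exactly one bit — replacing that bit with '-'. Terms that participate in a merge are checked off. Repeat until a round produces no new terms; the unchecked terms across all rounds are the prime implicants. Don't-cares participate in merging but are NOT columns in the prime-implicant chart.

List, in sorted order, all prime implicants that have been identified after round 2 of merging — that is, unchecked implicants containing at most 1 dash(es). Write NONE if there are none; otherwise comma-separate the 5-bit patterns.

Round 0: 00001✓ 00010 00100✓ 01000✓ 01001✓ 01100✓ 01101✓ 10000✓ 10100✓ 10101✓ 11001✓ 11011✓ 11101✓ 11110✓ 11111✓
Round 1: -0100 -1001✓ -1101✓ 0-001 0-100 01-00✓ 01-01✓ 0100-✓ 0110-✓ 1-101 10-00 1010- 11-01✓ 11-11✓ 110-1✓ 111-1✓ 1111-
Round 2: -1-01 01-0- 11--1
PIs = {-0100, -1-01, 0-001, 0-100, 00010, 01-0-, 1-101, 10-00, 1010-, 11--1, 1111-}

-0100, 0-001, 0-100, 00010, 1-101, 10-00, 1010-, 1111-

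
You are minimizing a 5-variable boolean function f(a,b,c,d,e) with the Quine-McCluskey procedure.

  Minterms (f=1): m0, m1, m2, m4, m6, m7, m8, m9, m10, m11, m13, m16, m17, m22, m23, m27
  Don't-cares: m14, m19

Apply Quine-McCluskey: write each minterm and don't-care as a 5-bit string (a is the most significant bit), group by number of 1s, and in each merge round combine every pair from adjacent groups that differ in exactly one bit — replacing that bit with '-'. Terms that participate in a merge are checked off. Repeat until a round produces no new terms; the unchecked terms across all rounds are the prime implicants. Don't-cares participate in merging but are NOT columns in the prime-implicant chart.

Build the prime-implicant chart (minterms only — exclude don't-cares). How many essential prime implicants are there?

size-2^0 implicants → 00000(✓)  00001(✓)  00010(✓)  00100(✓)  00110(✓)  00111(✓)  01000(✓)  01001(✓)  01010(✓)  01011(✓)  01101(✓)  01110(✓)  10000(✓)  10001(✓)  10011(✓)  10110(✓)  10111(✓)  11011(✓)
size-2^1 implicants → -0000(✓)  -0001(✓)  -0110(✓)  -0111(✓)  -1011  0-000(✓)  0-001(✓)  0-010(✓)  0-110(✓)  00-00(✓)  00-10(✓)  000-0(✓)  0000-(✓)  001-0(✓)  0011-(✓)  01-01  01-10(✓)  010-0(✓)  010-1(✓)  0100-(✓)  0101-(✓)  1-011  10-11  100-1  1000-(✓)  1011-(✓)
size-2^2 implicants → -000-  -011-  0--10  0-0-0  0-00-  00--0  010--
Unchecked terms (primes): -000-, -011-, -1011, 0--10, 0-0-0, 0-00-, 00--0, 01-01, 010--, 1-011, 10-11, 100-1
Minterm coverage:
  m0 ⊆ -000-,0-0-0,0-00-,00--0
  m1 ⊆ -000-,0-00-
  m2 ⊆ 0--10,0-0-0,00--0
  m4 ⊆ 00--0 [E]
  m6 ⊆ -011-,0--10,00--0
  m7 ⊆ -011- [E]
  m8 ⊆ 0-0-0,0-00-,010--
  m9 ⊆ 0-00-,01-01,010--
  m10 ⊆ 0--10,0-0-0,010--
  m11 ⊆ -1011,010--
  m13 ⊆ 01-01 [E]
  m16 ⊆ -000- [E]
  m17 ⊆ -000-,100-1
  m22 ⊆ -011- [E]
  m23 ⊆ -011-,10-11
  m27 ⊆ -1011,1-011
E = {-000-, -011-, 00--0, 01-01}

4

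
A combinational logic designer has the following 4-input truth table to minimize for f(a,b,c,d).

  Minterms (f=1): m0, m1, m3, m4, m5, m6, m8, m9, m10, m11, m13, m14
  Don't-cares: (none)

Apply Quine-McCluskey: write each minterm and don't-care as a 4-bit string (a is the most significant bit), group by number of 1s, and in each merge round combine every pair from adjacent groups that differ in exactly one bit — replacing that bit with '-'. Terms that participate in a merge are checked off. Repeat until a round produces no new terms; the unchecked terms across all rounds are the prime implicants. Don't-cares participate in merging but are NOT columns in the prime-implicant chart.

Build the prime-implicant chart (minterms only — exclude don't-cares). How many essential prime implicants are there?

[col 0] 0000*, 0001*, 0011*, 0100*, 0101*, 0110*, 1000*, 1001*, 1010*, 1011*, 1101*, 1110*
[col 1] -000*, -001*, -011*, -101*, -110, 0-00*, 0-01*, 00-1*, 000-*, 01-0, 010-*, 1-01*, 1-10, 10-0*, 10-1*, 100-*, 101-*
[col 2] --01, -0-1, -00-, 0-0-, 10--
Prime implicants: --01, -0-1, -00-, -110, 0-0-, 01-0, 1-10, 10--
PI chart (minterm → PIs covering it):
  0 | -00-,0-0-
  1 | --01,-0-1,-00-,0-0-
  3 | -0-1  (sole → essential)
  4 | 0-0-,01-0
  5 | --01,0-0-
  6 | -110,01-0
  8 | -00-,10--
  9 | --01,-0-1,-00-,10--
  10 | 1-10,10--
  11 | -0-1,10--
  13 | --01  (sole → essential)
  14 | -110,1-10
Essential prime implicants: --01, -0-1

2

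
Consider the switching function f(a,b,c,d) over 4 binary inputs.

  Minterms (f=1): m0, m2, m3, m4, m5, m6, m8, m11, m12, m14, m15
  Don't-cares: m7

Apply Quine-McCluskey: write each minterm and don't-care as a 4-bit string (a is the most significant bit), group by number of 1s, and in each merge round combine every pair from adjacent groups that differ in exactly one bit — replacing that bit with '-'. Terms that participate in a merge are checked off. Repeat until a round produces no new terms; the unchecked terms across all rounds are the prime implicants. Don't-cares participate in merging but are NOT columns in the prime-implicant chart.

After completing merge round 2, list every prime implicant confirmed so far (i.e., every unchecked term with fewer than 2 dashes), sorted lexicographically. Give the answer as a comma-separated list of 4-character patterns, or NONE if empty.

NONE

[col 0] 0000*, 0010*, 0011*, 0100*, 0101*, 0110*, 0111*, 1000*, 1011*, 1100*, 1110*, 1111*
[col 1] -000*, -011*, -100*, -110*, -111*, 0-00*, 0-10*, 0-11*, 00-0*, 001-*, 01-0*, 01-1*, 010-*, 011-*, 1-00*, 1-11*, 11-0*, 111-*
[col 2] --00, --11, -1-0, -11-, 0--0, 0-1-, 01--
Prime implicants: --00, --11, -1-0, -11-, 0--0, 0-1-, 01--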